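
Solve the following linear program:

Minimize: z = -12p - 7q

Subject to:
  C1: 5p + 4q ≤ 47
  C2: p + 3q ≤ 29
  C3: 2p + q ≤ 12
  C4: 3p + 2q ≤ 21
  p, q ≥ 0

Evaluate the objective at each vertex of the feasible region:
  z(0, 0) = 0
  z(6, 0) = -72
  z(3, 6) = -78  ←
  z(0.7143, 9.429) = -74.57
  z(0, 9.667) = -67.67
The minimum is at p = 3, q = 6.

p = 3, q = 6, z = -78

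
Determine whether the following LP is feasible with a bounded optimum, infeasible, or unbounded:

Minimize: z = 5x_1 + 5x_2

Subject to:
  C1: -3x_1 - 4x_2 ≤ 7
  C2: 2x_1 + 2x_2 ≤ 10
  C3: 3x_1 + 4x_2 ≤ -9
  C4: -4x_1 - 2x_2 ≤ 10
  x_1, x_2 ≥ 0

Infeasible (no feasible solution exists)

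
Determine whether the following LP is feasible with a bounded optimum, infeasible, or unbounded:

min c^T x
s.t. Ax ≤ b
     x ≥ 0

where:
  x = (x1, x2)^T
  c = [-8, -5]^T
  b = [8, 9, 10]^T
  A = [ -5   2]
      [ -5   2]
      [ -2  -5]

Unbounded (objective can decrease without bound)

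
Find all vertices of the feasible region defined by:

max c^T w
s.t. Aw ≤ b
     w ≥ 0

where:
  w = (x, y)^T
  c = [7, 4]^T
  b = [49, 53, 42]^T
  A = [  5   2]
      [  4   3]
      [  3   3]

(0, 0), (9.8, 0), (7, 7), (0, 14)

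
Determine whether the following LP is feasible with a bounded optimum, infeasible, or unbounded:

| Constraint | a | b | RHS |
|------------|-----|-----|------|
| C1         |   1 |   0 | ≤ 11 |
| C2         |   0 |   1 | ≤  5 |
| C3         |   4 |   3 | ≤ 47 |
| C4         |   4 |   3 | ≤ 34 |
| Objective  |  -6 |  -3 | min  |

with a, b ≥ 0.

Feasible with a bounded optimal solution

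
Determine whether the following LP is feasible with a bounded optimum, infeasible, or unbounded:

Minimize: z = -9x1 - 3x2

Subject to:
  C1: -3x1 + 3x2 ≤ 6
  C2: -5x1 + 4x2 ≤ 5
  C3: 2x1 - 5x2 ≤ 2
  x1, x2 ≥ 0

Unbounded (objective can decrease without bound)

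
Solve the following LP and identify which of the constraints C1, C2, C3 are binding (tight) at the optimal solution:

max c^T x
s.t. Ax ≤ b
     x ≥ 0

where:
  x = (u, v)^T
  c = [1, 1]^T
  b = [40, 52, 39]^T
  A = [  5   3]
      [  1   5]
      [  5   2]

At u = 2, v = 10, compute slack b - a·x for each constraint:
  C1: 40 − 40 = 0  (binding)
  C2: 52 − 52 = 0  (binding)
  C3: 39 − 30 = 9  (slack)

Optimal: u = 2, v = 10
Binding: C1, C2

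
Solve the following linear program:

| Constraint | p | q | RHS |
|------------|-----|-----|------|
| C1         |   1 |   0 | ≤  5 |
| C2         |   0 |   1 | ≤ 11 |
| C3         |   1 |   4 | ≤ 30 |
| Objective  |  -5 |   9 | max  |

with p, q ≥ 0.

Evaluate the objective at each vertex of the feasible region:
  z(0, 0) = 0
  z(5, 0) = -25
  z(5, 6.25) = 31.25
  z(0, 7.5) = 67.5  ←
The maximum is at p = 0, q = 7.5.

p = 0, q = 7.5, z = 67.5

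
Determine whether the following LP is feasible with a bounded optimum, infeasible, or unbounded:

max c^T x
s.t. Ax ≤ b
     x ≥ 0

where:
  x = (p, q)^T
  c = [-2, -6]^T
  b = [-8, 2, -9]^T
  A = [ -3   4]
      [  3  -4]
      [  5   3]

Infeasible (no feasible solution exists)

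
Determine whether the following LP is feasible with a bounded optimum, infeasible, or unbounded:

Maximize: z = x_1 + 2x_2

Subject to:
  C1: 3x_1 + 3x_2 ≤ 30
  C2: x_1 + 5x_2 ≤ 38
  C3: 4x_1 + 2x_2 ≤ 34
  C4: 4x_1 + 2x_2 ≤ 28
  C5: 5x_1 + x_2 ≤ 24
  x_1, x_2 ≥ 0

Feasible with a bounded optimal solution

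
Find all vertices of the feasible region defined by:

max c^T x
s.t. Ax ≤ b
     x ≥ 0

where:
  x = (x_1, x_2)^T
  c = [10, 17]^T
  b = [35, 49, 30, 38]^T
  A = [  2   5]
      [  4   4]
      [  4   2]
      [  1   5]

(0, 0), (7.5, 0), (5, 5), (0, 7)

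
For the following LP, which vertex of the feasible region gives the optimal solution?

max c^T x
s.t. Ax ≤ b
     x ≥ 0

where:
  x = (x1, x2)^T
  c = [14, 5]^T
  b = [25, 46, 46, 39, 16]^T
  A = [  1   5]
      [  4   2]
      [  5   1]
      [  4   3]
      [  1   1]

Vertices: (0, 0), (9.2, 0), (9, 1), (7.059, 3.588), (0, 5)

Evaluate the objective at each vertex of the feasible region:
  z(0, 0) = 0
  z(9.2, 0) = 128.8
  z(9, 1) = 131  ←
  z(7.059, 3.588) = 116.8
  z(0, 5) = 25
The maximum is at x1 = 9, x2 = 1.

(9, 1)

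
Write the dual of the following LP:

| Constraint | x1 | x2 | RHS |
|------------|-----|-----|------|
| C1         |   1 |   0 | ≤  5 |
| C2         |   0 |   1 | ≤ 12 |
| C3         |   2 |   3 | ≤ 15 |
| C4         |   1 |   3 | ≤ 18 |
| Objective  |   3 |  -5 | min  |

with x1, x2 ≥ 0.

Primal min cᵀx s.t. Ax ≤ b, x ≥ 0  →  Dual max −bᵀy s.t. Aᵀy ≥ −c, y ≥ 0.

Maximize: z = -5y1 - 12y2 - 15y3 - 18y4

Subject to:
  y1 + 2y3 + y4 ≥ -3
  y2 + 3y3 + 3y4 ≥ 5
  y1, y2, y3, y4 ≥ 0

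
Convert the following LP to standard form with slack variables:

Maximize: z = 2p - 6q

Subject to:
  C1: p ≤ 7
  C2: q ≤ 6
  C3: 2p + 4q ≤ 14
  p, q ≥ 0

max z = 2p - 6q

s.t.
  p + s1 = 7
  q + s2 = 6
  2p + 4q + s3 = 14
  p, q, s1, s2, s3 ≥ 0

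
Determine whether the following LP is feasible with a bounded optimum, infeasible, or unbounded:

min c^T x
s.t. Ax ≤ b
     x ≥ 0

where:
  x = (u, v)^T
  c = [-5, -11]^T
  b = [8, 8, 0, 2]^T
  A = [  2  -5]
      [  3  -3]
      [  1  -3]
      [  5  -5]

Unbounded (objective can decrease without bound)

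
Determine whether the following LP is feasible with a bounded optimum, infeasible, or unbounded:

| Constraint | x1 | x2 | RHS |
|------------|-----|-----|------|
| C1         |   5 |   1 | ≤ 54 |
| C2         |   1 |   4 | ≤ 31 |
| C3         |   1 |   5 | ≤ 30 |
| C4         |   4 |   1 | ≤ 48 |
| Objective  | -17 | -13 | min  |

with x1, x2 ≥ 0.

Feasible with a bounded optimal solution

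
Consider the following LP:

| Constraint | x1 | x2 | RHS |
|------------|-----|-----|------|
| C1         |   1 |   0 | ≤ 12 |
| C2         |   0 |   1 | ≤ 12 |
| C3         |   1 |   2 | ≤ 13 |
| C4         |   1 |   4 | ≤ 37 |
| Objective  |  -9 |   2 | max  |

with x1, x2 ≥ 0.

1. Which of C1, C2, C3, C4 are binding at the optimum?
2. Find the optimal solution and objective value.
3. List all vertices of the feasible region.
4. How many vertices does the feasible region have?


1. C3
2. x1 = 0, x2 = 6.5, z = 13
3. (0, 0), (12, 0), (12, 0.5), (0, 6.5)
4. 4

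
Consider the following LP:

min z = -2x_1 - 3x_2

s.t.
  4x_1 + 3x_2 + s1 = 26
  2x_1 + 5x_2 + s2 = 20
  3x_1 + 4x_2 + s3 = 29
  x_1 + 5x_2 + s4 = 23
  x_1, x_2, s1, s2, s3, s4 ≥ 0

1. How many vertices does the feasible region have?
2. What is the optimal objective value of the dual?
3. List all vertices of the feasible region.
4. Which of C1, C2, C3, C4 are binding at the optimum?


1. 4
2. -16
3. (0, 0), (6.5, 0), (5, 2), (0, 4)
4. C1, C2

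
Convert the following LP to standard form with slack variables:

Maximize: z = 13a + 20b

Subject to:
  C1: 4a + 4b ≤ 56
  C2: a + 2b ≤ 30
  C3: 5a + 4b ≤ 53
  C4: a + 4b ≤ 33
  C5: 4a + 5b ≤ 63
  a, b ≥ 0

max z = 13a + 20b

s.t.
  4a + 4b + s1 = 56
  a + 2b + s2 = 30
  5a + 4b + s3 = 53
  a + 4b + s4 = 33
  4a + 5b + s5 = 63
  a, b, s1, s2, s3, s4, s5 ≥ 0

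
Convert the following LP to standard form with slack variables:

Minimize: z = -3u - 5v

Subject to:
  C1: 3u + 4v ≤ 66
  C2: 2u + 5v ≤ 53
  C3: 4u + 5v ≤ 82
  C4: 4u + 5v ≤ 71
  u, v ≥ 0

min z = -3u - 5v

s.t.
  3u + 4v + s1 = 66
  2u + 5v + s2 = 53
  4u + 5v + s3 = 82
  4u + 5v + s4 = 71
  u, v, s1, s2, s3, s4 ≥ 0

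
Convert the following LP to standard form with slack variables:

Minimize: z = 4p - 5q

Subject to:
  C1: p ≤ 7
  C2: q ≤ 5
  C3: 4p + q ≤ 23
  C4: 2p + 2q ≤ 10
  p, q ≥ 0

min z = 4p - 5q

s.t.
  p + s1 = 7
  q + s2 = 5
  4p + q + s3 = 23
  2p + 2q + s4 = 10
  p, q, s1, s2, s3, s4 ≥ 0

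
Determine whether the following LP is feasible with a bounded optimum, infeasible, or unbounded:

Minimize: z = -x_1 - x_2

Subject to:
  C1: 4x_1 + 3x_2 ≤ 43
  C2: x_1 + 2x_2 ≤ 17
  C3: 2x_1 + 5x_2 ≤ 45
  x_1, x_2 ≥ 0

Feasible with a bounded optimal solution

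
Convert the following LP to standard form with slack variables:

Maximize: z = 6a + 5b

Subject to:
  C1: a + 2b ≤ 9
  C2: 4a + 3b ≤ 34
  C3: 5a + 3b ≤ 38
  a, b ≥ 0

max z = 6a + 5b

s.t.
  a + 2b + s1 = 9
  4a + 3b + s2 = 34
  5a + 3b + s3 = 38
  a, b, s1, s2, s3 ≥ 0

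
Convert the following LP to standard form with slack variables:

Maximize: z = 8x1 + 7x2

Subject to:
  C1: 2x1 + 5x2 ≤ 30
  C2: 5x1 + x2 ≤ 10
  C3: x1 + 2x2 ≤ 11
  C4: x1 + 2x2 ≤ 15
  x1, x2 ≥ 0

max z = 8x1 + 7x2

s.t.
  2x1 + 5x2 + s1 = 30
  5x1 + x2 + s2 = 10
  x1 + 2x2 + s3 = 11
  x1 + 2x2 + s4 = 15
  x1, x2, s1, s2, s3, s4 ≥ 0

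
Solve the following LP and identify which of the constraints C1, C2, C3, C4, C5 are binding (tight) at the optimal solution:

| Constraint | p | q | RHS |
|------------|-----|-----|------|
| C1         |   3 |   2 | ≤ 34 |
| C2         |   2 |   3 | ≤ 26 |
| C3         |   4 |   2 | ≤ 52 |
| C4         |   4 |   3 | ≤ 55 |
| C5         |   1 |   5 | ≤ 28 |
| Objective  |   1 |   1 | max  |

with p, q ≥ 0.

At p = 10, q = 2, compute slack b - a·x for each constraint:
  C1: 34 − 34 = 0  (binding)
  C2: 26 − 26 = 0  (binding)
  C3: 52 − 44 = 8  (slack)
  C4: 55 − 46 = 9  (slack)
  C5: 28 − 20 = 8  (slack)

Optimal: p = 10, q = 2
Binding: C1, C2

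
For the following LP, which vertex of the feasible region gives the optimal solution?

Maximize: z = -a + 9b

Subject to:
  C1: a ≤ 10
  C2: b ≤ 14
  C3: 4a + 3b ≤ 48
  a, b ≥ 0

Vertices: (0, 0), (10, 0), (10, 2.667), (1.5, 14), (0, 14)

Evaluate the objective at each vertex of the feasible region:
  z(0, 0) = 0
  z(10, 0) = -10
  z(10, 2.667) = 14
  z(1.5, 14) = 124.5
  z(0, 14) = 126  ←
The maximum is at a = 0, b = 14.

(0, 14)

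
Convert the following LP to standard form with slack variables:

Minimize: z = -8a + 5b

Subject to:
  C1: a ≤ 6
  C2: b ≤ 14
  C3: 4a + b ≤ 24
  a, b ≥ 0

min z = -8a + 5b

s.t.
  a + s1 = 6
  b + s2 = 14
  4a + b + s3 = 24
  a, b, s1, s2, s3 ≥ 0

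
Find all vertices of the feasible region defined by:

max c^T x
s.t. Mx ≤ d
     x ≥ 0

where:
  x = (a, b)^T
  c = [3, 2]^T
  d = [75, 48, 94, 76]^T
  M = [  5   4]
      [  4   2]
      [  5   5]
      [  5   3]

(0, 0), (12, 0), (7, 10), (0, 18.75)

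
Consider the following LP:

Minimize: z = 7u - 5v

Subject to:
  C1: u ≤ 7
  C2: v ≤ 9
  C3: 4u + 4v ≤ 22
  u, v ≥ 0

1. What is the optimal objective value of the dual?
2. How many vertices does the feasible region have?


1. -27.5
2. 3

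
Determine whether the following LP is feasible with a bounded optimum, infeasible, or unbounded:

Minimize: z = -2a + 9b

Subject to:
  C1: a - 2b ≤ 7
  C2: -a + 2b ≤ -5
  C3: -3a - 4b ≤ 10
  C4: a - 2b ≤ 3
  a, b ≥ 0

Infeasible (no feasible solution exists)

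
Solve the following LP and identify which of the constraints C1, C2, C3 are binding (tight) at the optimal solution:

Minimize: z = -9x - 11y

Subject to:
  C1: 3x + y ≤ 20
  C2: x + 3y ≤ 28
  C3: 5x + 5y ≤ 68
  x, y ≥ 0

At x = 4, y = 8, compute slack b - a·x for each constraint:
  C1: 20 − 20 = 0  (binding)
  C2: 28 − 28 = 0  (binding)
  C3: 68 − 60 = 8  (slack)

Optimal: x = 4, y = 8
Binding: C1, C2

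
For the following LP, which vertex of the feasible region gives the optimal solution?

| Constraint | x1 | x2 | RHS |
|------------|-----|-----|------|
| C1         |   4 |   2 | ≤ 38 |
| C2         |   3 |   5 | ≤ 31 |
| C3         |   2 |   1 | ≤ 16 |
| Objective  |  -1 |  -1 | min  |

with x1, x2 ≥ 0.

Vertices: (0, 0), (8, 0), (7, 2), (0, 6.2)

Evaluate the objective at each vertex of the feasible region:
  z(0, 0) = 0
  z(8, 0) = -8
  z(7, 2) = -9  ←
  z(0, 6.2) = -6.2
The minimum is at x1 = 7, x2 = 2.

(7, 2)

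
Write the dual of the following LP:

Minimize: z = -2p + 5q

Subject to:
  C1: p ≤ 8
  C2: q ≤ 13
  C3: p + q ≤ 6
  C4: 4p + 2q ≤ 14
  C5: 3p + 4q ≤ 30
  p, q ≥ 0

Primal min cᵀx s.t. Ax ≤ b, x ≥ 0  →  Dual max −bᵀy s.t. Aᵀy ≥ −c, y ≥ 0.

Maximize: z = -8y1 - 13y2 - 6y3 - 14y4 - 30y5

Subject to:
  y1 + y3 + 4y4 + 3y5 ≥ 2
  y2 + y3 + 2y4 + 4y5 ≥ -5
  y1, y2, y3, y4, y5 ≥ 0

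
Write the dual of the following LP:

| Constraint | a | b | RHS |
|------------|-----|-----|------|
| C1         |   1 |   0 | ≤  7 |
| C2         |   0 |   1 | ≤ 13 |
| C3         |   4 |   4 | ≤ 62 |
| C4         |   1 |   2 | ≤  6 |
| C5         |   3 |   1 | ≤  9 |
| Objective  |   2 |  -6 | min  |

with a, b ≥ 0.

Primal min cᵀx s.t. Ax ≤ b, x ≥ 0  →  Dual max −bᵀy s.t. Aᵀy ≥ −c, y ≥ 0.

Maximize: z = -7y1 - 13y2 - 62y3 - 6y4 - 9y5

Subject to:
  y1 + 4y3 + y4 + 3y5 ≥ -2
  y2 + 4y3 + 2y4 + y5 ≥ 6
  y1, y2, y3, y4, y5 ≥ 0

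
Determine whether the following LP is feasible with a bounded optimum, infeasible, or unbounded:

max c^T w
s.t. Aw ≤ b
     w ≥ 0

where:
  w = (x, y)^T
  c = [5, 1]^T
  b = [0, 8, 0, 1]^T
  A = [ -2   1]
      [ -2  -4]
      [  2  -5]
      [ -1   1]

Unbounded (objective can increase without bound)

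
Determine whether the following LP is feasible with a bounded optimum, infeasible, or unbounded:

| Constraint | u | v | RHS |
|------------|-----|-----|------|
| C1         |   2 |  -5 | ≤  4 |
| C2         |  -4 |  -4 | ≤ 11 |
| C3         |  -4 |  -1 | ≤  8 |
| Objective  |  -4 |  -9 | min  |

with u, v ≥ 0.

Unbounded (objective can decrease without bound)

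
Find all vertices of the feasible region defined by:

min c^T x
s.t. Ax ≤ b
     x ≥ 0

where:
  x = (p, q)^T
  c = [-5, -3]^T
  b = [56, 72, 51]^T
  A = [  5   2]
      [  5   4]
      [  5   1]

(0, 0), (10.2, 0), (9.2, 5), (8, 8), (0, 18)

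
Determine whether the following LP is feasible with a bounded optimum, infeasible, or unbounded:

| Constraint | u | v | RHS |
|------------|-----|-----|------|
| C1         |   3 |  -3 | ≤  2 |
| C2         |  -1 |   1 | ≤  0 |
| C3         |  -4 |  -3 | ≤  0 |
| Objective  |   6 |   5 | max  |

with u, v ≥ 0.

Unbounded (objective can increase without bound)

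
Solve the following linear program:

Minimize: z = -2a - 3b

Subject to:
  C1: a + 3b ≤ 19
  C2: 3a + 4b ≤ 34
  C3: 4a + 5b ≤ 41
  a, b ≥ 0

Evaluate the objective at each vertex of the feasible region:
  z(0, 0) = 0
  z(10.25, 0) = -20.5
  z(4, 5) = -23  ←
  z(0, 6.333) = -19
The minimum is at a = 4, b = 5.

a = 4, b = 5, z = -23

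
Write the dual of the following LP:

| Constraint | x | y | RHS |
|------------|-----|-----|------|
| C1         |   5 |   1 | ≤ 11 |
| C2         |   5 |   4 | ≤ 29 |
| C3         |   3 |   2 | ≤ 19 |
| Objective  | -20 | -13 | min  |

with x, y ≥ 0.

Primal min cᵀx s.t. Ax ≤ b, x ≥ 0  →  Dual max −bᵀy s.t. Aᵀy ≥ −c, y ≥ 0.

Maximize: z = -11y1 - 29y2 - 19y3

Subject to:
  5y1 + 5y2 + 3y3 ≥ 20
  y1 + 4y2 + 2y3 ≥ 13
  y1, y2, y3 ≥ 0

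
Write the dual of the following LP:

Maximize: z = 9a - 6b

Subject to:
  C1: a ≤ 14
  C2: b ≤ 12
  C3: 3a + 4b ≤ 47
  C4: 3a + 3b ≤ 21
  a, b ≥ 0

Primal max cᵀx s.t. Ax ≤ b, x ≥ 0  →  Dual min bᵀy s.t. Aᵀy ≥ c, y ≥ 0.

Minimize: z = 14y1 + 12y2 + 47y3 + 21y4

Subject to:
  y1 + 3y3 + 3y4 ≥ 9
  y2 + 4y3 + 3y4 ≥ -6
  y1, y2, y3, y4 ≥ 0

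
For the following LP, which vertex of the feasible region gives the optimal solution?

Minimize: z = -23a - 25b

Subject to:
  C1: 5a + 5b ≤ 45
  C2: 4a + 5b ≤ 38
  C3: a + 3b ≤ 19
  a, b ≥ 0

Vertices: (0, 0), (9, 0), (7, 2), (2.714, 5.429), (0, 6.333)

Evaluate the objective at each vertex of the feasible region:
  z(0, 0) = 0
  z(9, 0) = -207
  z(7, 2) = -211  ←
  z(2.714, 5.429) = -198.1
  z(0, 6.333) = -158.3
The minimum is at a = 7, b = 2.

(7, 2)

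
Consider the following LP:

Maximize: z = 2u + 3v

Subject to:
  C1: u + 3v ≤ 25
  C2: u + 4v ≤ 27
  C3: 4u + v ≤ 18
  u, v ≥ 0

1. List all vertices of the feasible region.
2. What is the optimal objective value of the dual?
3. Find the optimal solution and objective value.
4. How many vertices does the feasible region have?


1. (0, 0), (4.5, 0), (3, 6), (0, 6.75)
2. 24
3. u = 3, v = 6, z = 24
4. 4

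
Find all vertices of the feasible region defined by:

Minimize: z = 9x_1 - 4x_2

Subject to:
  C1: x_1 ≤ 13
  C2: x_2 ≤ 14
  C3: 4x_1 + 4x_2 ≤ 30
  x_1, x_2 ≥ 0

(0, 0), (7.5, 0), (0, 7.5)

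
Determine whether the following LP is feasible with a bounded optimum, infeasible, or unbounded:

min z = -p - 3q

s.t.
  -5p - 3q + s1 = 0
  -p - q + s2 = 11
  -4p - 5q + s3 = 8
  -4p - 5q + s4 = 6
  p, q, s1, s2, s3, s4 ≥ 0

Unbounded (objective can decrease without bound)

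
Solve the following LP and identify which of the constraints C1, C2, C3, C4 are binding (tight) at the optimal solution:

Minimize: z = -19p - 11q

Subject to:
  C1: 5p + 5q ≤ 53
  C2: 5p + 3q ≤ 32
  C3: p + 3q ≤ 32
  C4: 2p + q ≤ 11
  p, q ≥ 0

At p = 1, q = 9, compute slack b - a·x for each constraint:
  C1: 53 − 50 = 3  (slack)
  C2: 32 − 32 = 0  (binding)
  C3: 32 − 28 = 4  (slack)
  C4: 11 − 11 = 0  (binding)

Optimal: p = 1, q = 9
Binding: C2, C4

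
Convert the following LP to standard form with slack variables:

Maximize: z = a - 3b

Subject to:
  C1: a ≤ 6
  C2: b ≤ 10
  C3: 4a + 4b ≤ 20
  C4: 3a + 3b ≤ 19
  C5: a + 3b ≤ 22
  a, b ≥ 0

max z = a - 3b

s.t.
  a + s1 = 6
  b + s2 = 10
  4a + 4b + s3 = 20
  3a + 3b + s4 = 19
  a + 3b + s5 = 22
  a, b, s1, s2, s3, s4, s5 ≥ 0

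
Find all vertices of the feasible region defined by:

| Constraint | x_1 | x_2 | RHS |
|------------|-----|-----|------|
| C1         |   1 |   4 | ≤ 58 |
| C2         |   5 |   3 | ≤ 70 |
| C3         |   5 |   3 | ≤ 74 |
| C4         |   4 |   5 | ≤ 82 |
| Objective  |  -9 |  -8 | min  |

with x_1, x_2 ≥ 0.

(0, 0), (14, 0), (8, 10), (3.455, 13.64), (0, 14.5)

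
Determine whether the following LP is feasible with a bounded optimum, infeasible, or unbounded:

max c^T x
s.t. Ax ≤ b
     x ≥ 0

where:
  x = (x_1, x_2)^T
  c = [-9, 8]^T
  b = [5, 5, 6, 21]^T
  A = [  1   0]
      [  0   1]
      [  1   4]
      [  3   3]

Feasible with a bounded optimal solution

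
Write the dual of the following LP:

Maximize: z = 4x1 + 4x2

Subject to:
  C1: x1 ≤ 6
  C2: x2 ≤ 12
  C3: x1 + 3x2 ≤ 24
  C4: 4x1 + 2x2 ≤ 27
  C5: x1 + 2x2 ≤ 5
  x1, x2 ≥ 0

Primal max cᵀx s.t. Ax ≤ b, x ≥ 0  →  Dual min bᵀy s.t. Aᵀy ≥ c, y ≥ 0.

Minimize: z = 6y1 + 12y2 + 24y3 + 27y4 + 5y5

Subject to:
  y1 + y3 + 4y4 + y5 ≥ 4
  y2 + 3y3 + 2y4 + 2y5 ≥ 4
  y1, y2, y3, y4, y5 ≥ 0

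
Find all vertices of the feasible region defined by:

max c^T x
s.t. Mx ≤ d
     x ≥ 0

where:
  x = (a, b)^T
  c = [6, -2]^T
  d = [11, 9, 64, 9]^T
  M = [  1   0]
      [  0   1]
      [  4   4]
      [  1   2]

(0, 0), (9, 0), (0, 4.5)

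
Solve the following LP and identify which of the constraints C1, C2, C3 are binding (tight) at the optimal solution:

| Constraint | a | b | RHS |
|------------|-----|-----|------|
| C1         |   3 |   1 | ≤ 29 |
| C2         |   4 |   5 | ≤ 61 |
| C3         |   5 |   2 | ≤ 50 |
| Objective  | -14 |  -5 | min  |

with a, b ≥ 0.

At a = 8, b = 5, compute slack b - a·x for each constraint:
  C1: 29 − 29 = 0  (binding)
  C2: 61 − 57 = 4  (slack)
  C3: 50 − 50 = 0  (binding)

Optimal: a = 8, b = 5
Binding: C1, C3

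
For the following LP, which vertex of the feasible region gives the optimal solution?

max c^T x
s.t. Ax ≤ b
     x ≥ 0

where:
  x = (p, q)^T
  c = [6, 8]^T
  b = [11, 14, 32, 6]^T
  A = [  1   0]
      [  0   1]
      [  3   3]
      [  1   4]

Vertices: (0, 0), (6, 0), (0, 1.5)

Evaluate the objective at each vertex of the feasible region:
  z(0, 0) = 0
  z(6, 0) = 36  ←
  z(0, 1.5) = 12
The maximum is at p = 6, q = 0.

(6, 0)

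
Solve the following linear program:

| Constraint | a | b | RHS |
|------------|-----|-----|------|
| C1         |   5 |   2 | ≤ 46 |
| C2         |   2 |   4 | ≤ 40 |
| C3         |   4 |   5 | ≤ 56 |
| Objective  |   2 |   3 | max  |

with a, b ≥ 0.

Evaluate the objective at each vertex of the feasible region:
  z(0, 0) = 0
  z(9.2, 0) = 18.4
  z(6.941, 5.647) = 30.82
  z(4, 8) = 32  ←
  z(0, 10) = 30
The maximum is at a = 4, b = 8.

a = 4, b = 8, z = 32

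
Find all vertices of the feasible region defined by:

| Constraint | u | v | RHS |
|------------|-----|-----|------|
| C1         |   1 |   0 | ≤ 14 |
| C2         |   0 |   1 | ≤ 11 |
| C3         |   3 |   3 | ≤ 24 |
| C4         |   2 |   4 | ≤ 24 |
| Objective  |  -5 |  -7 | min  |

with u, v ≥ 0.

(0, 0), (8, 0), (4, 4), (0, 6)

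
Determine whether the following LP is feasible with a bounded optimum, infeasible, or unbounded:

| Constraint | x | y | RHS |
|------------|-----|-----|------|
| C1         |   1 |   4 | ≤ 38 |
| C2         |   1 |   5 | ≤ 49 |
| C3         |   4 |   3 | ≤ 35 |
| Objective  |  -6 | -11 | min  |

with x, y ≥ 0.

Feasible with a bounded optimal solution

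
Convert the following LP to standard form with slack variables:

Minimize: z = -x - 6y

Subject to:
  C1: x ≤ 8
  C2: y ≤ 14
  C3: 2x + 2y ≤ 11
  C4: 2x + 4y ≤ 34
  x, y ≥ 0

min z = -x - 6y

s.t.
  x + s1 = 8
  y + s2 = 14
  2x + 2y + s3 = 11
  2x + 4y + s4 = 34
  x, y, s1, s2, s3, s4 ≥ 0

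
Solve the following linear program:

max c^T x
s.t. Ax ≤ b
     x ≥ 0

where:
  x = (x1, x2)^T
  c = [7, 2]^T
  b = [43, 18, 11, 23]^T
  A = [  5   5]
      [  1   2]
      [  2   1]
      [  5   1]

Evaluate the objective at each vertex of the feasible region:
  z(0, 0) = 0
  z(4.6, 0) = 32.2
  z(4, 3) = 34  ←
  z(2.4, 6.2) = 29.2
  z(0, 8.6) = 17.2
The maximum is at x1 = 4, x2 = 3.

x1 = 4, x2 = 3, z = 34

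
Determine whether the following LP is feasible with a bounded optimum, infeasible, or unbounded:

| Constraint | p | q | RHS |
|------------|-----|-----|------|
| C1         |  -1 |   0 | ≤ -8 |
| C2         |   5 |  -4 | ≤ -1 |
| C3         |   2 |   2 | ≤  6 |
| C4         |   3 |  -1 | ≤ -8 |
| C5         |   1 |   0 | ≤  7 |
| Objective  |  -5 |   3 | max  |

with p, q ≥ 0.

Infeasible (no feasible solution exists)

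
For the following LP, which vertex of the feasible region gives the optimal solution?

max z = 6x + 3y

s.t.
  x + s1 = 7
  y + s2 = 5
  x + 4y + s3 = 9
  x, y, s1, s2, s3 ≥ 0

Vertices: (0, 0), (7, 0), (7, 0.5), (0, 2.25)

Evaluate the objective at each vertex of the feasible region:
  z(0, 0) = 0
  z(7, 0) = 42
  z(7, 0.5) = 43.5  ←
  z(0, 2.25) = 6.75
The maximum is at x = 7, y = 0.5.

(7, 0.5)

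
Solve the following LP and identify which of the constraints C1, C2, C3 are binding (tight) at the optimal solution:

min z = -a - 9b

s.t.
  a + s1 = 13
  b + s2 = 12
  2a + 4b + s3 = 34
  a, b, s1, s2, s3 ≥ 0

At a = 0, b = 8.5, compute slack b - a·x for each constraint:
  C1: 13 − 0 = 13  (slack)
  C2: 12 − 8.5 = 3.5  (slack)
  C3: 34 − 34 = 0  (binding)

Optimal: a = 0, b = 8.5
Binding: C3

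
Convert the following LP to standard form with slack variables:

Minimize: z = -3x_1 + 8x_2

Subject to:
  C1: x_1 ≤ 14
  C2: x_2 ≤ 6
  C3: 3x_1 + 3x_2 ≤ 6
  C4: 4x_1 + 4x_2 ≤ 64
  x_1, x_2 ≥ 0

min z = -3x_1 + 8x_2

s.t.
  x_1 + s1 = 14
  x_2 + s2 = 6
  3x_1 + 3x_2 + s3 = 6
  4x_1 + 4x_2 + s4 = 64
  x_1, x_2, s1, s2, s3, s4 ≥ 0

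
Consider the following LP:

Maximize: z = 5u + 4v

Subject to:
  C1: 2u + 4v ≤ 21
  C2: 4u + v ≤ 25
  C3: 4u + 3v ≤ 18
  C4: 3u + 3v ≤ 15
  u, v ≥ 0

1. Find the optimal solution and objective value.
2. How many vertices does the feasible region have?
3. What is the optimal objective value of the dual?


1. u = 3, v = 2, z = 23
2. 4
3. 23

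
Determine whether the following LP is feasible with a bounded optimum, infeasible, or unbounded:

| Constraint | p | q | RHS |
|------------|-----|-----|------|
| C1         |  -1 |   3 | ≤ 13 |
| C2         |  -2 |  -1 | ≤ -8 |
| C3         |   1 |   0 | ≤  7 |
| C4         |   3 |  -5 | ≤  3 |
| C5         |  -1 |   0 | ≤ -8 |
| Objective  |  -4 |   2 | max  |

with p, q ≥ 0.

Infeasible (no feasible solution exists)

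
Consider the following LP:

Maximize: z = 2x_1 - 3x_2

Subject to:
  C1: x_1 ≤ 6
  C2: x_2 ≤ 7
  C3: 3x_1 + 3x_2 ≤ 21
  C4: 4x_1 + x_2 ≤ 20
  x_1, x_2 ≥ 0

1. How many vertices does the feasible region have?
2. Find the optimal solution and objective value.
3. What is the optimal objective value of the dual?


1. 4
2. x_1 = 5, x_2 = 0, z = 10
3. 10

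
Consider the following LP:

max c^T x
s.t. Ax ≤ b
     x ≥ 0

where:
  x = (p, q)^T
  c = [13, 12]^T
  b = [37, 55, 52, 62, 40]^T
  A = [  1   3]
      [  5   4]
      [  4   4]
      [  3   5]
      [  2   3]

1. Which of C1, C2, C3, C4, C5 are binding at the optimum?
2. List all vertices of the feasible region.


1. C2, C3
2. (0, 0), (11, 0), (3, 10), (1.5, 11.5), (0.25, 12.25), (0, 12.33)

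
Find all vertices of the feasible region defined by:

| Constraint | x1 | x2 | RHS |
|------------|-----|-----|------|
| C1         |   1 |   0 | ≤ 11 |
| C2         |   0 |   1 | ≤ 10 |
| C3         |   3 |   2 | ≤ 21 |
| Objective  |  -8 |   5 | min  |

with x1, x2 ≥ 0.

(0, 0), (7, 0), (0.3333, 10), (0, 10)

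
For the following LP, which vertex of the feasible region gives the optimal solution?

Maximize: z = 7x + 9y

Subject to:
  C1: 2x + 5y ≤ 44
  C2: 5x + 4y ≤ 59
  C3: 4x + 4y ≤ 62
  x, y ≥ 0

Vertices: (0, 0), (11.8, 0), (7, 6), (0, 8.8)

Evaluate the objective at each vertex of the feasible region:
  z(0, 0) = 0
  z(11.8, 0) = 82.6
  z(7, 6) = 103  ←
  z(0, 8.8) = 79.2
The maximum is at x = 7, y = 6.

(7, 6)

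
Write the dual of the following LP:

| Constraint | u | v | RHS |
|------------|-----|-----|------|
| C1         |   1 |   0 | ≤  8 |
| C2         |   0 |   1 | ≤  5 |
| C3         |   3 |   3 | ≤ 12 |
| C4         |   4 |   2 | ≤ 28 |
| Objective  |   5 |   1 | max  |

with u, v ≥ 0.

Primal max cᵀx s.t. Ax ≤ b, x ≥ 0  →  Dual min bᵀy s.t. Aᵀy ≥ c, y ≥ 0.

Minimize: z = 8y1 + 5y2 + 12y3 + 28y4

Subject to:
  y1 + 3y3 + 4y4 ≥ 5
  y2 + 3y3 + 2y4 ≥ 1
  y1, y2, y3, y4 ≥ 0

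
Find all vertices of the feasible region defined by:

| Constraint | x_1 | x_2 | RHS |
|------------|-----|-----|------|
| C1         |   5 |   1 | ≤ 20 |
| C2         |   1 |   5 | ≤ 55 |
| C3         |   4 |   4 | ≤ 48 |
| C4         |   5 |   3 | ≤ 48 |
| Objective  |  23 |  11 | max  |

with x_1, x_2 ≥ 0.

(0, 0), (4, 0), (2, 10), (1.25, 10.75), (0, 11)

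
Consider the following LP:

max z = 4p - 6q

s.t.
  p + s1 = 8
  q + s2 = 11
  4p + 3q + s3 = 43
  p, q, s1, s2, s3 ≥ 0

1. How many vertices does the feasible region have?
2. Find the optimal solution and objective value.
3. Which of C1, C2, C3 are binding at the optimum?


1. 5
2. p = 8, q = 0, z = 32
3. C1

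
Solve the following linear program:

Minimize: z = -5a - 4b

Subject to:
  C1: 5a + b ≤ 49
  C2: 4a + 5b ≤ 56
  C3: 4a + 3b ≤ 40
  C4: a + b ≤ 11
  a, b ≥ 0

Evaluate the objective at each vertex of the feasible region:
  z(0, 0) = 0
  z(9.8, 0) = -49
  z(9.727, 0.3636) = -50.09
  z(7, 4) = -51  ←
  z(0, 11) = -44
The minimum is at a = 7, b = 4.

a = 7, b = 4, z = -51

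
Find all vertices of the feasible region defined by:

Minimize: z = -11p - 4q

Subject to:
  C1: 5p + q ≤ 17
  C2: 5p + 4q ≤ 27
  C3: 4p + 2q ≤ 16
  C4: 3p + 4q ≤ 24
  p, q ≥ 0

(0, 0), (3.4, 0), (3, 2), (1.667, 4.667), (1.5, 4.875), (0, 6)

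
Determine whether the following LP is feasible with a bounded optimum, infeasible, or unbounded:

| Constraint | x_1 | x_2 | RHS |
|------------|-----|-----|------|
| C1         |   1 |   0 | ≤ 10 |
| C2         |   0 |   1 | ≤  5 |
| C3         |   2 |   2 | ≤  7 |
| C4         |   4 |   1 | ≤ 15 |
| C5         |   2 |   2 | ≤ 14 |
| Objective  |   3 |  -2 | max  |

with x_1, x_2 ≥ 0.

Feasible with a bounded optimal solution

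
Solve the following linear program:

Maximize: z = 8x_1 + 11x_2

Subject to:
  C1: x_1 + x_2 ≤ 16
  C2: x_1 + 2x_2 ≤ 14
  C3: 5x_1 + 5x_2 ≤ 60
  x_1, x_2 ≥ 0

Evaluate the objective at each vertex of the feasible region:
  z(0, 0) = 0
  z(12, 0) = 96
  z(10, 2) = 102  ←
  z(0, 7) = 77
The maximum is at x_1 = 10, x_2 = 2.

x_1 = 10, x_2 = 2, z = 102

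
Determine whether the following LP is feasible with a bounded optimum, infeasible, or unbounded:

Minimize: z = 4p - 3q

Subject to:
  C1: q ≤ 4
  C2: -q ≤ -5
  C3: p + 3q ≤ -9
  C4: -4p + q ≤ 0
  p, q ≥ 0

Infeasible (no feasible solution exists)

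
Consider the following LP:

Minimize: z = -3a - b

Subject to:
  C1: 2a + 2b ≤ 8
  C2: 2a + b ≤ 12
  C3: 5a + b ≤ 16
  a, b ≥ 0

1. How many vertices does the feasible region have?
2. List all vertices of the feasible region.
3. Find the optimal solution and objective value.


1. 4
2. (0, 0), (3.2, 0), (3, 1), (0, 4)
3. a = 3, b = 1, z = -10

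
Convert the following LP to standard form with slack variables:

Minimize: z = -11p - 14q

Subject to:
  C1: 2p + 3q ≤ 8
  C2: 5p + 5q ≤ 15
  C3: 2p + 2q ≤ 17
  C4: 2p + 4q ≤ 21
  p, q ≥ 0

min z = -11p - 14q

s.t.
  2p + 3q + s1 = 8
  5p + 5q + s2 = 15
  2p + 2q + s3 = 17
  2p + 4q + s4 = 21
  p, q, s1, s2, s3, s4 ≥ 0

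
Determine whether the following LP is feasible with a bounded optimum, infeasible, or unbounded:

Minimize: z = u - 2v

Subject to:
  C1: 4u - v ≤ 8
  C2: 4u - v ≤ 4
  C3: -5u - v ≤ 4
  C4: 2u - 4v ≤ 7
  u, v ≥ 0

Unbounded (objective can decrease without bound)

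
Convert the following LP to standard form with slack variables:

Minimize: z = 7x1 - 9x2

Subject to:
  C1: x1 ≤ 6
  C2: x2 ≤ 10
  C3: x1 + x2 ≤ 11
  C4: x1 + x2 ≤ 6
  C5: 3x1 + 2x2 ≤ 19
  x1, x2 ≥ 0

min z = 7x1 - 9x2

s.t.
  x1 + s1 = 6
  x2 + s2 = 10
  x1 + x2 + s3 = 11
  x1 + x2 + s4 = 6
  3x1 + 2x2 + s5 = 19
  x1, x2, s1, s2, s3, s4, s5 ≥ 0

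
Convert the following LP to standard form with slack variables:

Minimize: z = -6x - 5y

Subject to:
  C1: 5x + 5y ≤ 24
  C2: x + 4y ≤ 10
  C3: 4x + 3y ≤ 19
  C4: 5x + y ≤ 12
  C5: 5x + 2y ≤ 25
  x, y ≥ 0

min z = -6x - 5y

s.t.
  5x + 5y + s1 = 24
  x + 4y + s2 = 10
  4x + 3y + s3 = 19
  5x + y + s4 = 12
  5x + 2y + s5 = 25
  x, y, s1, s2, s3, s4, s5 ≥ 0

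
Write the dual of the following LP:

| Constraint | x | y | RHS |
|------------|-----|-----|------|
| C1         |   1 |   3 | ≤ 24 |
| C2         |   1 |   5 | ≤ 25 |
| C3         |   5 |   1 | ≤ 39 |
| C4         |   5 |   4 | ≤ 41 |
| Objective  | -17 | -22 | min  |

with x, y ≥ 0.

Primal min cᵀx s.t. Ax ≤ b, x ≥ 0  →  Dual max −bᵀy s.t. Aᵀy ≥ −c, y ≥ 0.

Maximize: z = -24y1 - 25y2 - 39y3 - 41y4

Subject to:
  y1 + y2 + 5y3 + 5y4 ≥ 17
  3y1 + 5y2 + y3 + 4y4 ≥ 22
  y1, y2, y3, y4 ≥ 0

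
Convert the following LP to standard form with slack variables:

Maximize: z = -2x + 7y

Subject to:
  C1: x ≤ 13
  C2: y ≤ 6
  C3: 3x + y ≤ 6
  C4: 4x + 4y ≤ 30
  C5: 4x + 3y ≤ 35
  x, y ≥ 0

max z = -2x + 7y

s.t.
  x + s1 = 13
  y + s2 = 6
  3x + y + s3 = 6
  4x + 4y + s4 = 30
  4x + 3y + s5 = 35
  x, y, s1, s2, s3, s4, s5 ≥ 0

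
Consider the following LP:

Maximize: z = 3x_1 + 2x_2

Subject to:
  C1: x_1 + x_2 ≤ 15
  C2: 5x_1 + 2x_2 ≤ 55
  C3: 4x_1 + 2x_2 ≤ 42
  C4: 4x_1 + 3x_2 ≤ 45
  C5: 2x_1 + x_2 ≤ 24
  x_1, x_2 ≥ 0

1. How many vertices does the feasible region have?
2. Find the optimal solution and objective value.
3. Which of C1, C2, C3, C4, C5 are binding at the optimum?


1. 4
2. x_1 = 9, x_2 = 3, z = 33
3. C3, C4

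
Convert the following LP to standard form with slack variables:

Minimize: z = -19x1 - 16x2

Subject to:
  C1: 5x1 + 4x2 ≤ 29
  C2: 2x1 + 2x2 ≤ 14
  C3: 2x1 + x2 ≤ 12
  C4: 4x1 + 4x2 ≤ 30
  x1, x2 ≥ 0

min z = -19x1 - 16x2

s.t.
  5x1 + 4x2 + s1 = 29
  2x1 + 2x2 + s2 = 14
  2x1 + x2 + s3 = 12
  4x1 + 4x2 + s4 = 30
  x1, x2, s1, s2, s3, s4 ≥ 0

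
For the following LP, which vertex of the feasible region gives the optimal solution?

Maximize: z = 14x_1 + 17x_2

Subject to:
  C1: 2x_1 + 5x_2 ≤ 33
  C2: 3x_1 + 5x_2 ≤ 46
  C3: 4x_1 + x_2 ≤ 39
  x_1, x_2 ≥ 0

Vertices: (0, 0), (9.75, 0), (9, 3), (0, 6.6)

Evaluate the objective at each vertex of the feasible region:
  z(0, 0) = 0
  z(9.75, 0) = 136.5
  z(9, 3) = 177  ←
  z(0, 6.6) = 112.2
The maximum is at x_1 = 9, x_2 = 3.

(9, 3)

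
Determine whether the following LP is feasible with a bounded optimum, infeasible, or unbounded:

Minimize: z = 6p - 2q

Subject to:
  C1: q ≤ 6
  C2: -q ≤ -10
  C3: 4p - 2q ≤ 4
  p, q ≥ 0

Infeasible (no feasible solution exists)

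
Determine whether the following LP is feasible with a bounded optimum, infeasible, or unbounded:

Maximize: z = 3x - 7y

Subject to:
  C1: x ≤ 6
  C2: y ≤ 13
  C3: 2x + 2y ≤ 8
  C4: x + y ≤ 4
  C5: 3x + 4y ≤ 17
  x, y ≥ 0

Feasible with a bounded optimal solution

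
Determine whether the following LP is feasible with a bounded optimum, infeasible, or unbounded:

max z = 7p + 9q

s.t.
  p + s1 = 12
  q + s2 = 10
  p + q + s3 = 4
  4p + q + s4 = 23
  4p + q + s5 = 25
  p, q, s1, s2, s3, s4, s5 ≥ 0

Feasible with a bounded optimal solution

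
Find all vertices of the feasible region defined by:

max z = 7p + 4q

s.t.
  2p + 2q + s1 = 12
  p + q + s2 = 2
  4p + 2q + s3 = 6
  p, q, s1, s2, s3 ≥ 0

(0, 0), (1.5, 0), (1, 1), (0, 2)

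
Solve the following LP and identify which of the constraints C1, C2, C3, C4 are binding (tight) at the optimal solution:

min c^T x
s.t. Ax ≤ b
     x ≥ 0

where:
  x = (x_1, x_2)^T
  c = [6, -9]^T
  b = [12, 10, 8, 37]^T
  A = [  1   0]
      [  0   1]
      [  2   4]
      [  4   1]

At x_1 = 0, x_2 = 2, compute slack b - a·x for each constraint:
  C1: 12 − 0 = 12  (slack)
  C2: 10 − 2 = 8  (slack)
  C3: 8 − 8 = 0  (binding)
  C4: 37 − 2 = 35  (slack)

Optimal: x_1 = 0, x_2 = 2
Binding: C3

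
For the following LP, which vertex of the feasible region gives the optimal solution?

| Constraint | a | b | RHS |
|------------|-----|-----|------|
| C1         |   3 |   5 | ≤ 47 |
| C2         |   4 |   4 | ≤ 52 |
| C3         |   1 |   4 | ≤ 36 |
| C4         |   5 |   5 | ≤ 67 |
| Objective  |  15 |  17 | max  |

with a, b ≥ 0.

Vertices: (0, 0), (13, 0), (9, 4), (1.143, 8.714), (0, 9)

Evaluate the objective at each vertex of the feasible region:
  z(0, 0) = 0
  z(13, 0) = 195
  z(9, 4) = 203  ←
  z(1.143, 8.714) = 165.3
  z(0, 9) = 153
The maximum is at a = 9, b = 4.

(9, 4)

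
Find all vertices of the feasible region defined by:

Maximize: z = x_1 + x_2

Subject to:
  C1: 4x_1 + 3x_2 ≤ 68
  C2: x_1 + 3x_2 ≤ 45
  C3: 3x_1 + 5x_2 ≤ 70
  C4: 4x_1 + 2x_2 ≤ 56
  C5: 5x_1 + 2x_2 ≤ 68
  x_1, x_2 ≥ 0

(0, 0), (13.6, 0), (12, 4), (10, 8), (0, 14)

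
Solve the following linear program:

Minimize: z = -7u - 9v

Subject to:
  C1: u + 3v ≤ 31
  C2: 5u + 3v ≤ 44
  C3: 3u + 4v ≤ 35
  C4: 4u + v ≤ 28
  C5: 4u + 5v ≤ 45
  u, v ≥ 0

Evaluate the objective at each vertex of the feasible region:
  z(0, 0) = 0
  z(7, 0) = -49
  z(5.938, 4.25) = -79.81
  z(5, 5) = -80  ←
  z(0, 8.75) = -78.75
The minimum is at u = 5, v = 5.

u = 5, v = 5, z = -80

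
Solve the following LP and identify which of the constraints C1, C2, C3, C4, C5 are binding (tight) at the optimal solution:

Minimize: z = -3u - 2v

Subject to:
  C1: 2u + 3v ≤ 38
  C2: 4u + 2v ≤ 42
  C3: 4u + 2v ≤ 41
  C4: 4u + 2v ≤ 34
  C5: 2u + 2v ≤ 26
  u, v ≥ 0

At u = 4, v = 9, compute slack b - a·x for each constraint:
  C1: 38 − 35 = 3  (slack)
  C2: 42 − 34 = 8  (slack)
  C3: 41 − 34 = 7  (slack)
  C4: 34 − 34 = 0  (binding)
  C5: 26 − 26 = 0  (binding)

Optimal: u = 4, v = 9
Binding: C4, C5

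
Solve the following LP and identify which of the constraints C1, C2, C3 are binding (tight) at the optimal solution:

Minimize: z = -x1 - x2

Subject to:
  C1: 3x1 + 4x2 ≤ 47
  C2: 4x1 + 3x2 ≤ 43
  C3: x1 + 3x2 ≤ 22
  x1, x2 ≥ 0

At x1 = 7, x2 = 5, compute slack b - a·x for each constraint:
  C1: 47 − 41 = 6  (slack)
  C2: 43 − 43 = 0  (binding)
  C3: 22 − 22 = 0  (binding)

Optimal: x1 = 7, x2 = 5
Binding: C2, C3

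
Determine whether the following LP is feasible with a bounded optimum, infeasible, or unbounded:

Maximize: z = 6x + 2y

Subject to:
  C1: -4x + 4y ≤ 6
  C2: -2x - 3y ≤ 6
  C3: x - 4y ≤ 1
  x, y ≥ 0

Unbounded (objective can increase without bound)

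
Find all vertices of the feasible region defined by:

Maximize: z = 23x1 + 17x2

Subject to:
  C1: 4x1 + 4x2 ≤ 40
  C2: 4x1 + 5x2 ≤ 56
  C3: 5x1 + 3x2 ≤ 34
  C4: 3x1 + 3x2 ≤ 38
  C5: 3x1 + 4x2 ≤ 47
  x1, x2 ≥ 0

(0, 0), (6.8, 0), (2, 8), (0, 10)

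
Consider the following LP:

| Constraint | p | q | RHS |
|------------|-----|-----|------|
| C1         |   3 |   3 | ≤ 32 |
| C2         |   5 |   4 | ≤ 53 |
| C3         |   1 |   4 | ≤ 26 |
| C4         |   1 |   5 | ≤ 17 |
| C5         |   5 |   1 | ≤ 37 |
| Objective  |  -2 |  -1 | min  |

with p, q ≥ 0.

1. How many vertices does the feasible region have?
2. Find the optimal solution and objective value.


1. 4
2. p = 7, q = 2, z = -16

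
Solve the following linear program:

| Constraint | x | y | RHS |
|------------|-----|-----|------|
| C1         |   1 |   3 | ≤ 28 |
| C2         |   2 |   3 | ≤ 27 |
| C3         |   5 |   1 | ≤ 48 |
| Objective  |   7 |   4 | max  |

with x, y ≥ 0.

Evaluate the objective at each vertex of the feasible region:
  z(0, 0) = 0
  z(9.6, 0) = 67.2
  z(9, 3) = 75  ←
  z(0, 9) = 36
The maximum is at x = 9, y = 3.

x = 9, y = 3, z = 75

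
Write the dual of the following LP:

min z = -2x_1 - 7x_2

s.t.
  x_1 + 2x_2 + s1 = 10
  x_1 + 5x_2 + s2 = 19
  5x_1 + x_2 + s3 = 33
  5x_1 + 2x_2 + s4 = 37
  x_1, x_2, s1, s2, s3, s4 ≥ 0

Primal min cᵀx s.t. Ax ≤ b, x ≥ 0  →  Dual max −bᵀy s.t. Aᵀy ≥ −c, y ≥ 0.

Maximize: z = -10y1 - 19y2 - 33y3 - 37y4

Subject to:
  y1 + y2 + 5y3 + 5y4 ≥ 2
  2y1 + 5y2 + y3 + 2y4 ≥ 7
  y1, y2, y3, y4 ≥ 0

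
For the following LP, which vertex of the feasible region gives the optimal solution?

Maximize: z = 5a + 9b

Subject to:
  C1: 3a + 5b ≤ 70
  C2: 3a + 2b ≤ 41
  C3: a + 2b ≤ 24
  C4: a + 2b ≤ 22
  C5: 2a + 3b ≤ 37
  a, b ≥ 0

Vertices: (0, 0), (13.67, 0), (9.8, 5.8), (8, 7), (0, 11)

Evaluate the objective at each vertex of the feasible region:
  z(0, 0) = 0
  z(13.67, 0) = 68.33
  z(9.8, 5.8) = 101.2
  z(8, 7) = 103  ←
  z(0, 11) = 99
The maximum is at a = 8, b = 7.

(8, 7)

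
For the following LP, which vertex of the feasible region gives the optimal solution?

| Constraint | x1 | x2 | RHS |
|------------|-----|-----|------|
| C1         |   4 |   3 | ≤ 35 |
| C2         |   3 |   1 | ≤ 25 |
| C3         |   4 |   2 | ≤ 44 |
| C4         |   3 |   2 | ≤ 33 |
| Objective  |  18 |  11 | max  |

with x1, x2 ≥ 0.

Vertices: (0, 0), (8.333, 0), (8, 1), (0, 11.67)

Evaluate the objective at each vertex of the feasible region:
  z(0, 0) = 0
  z(8.333, 0) = 150
  z(8, 1) = 155  ←
  z(0, 11.67) = 128.3
The maximum is at x1 = 8, x2 = 1.

(8, 1)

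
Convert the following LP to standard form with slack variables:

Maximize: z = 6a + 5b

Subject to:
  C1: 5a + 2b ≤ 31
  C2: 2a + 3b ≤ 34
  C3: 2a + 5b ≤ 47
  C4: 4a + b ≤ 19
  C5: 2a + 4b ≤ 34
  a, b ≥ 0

max z = 6a + 5b

s.t.
  5a + 2b + s1 = 31
  2a + 3b + s2 = 34
  2a + 5b + s3 = 47
  4a + b + s4 = 19
  2a + 4b + s5 = 34
  a, b, s1, s2, s3, s4, s5 ≥ 0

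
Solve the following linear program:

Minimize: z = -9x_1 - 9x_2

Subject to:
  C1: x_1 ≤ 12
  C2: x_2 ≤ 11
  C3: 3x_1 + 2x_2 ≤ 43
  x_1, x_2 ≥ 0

Evaluate the objective at each vertex of the feasible region:
  z(0, 0) = 0
  z(12, 0) = -108
  z(12, 3.5) = -139.5
  z(7, 11) = -162  ←
  z(0, 11) = -99
The minimum is at x_1 = 7, x_2 = 11.

x_1 = 7, x_2 = 11, z = -162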